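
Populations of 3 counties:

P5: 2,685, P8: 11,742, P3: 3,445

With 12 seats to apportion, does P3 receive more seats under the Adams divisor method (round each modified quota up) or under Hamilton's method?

Adams: P5 2, P8 7, P3 3.
Hamilton: P5 2, P8 8, P3 2.
P3 gets 3 under Adams and 2 under Hamilton.

Adams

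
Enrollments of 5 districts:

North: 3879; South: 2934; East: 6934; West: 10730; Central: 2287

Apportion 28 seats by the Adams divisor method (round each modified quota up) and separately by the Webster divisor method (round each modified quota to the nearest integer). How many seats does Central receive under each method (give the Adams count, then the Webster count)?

3 and 2

Adams: North 4, South 3, East 7, West 11, Central 3.
Webster: North 4, South 3, East 7, West 12, Central 2.
Central gets 3 under Adams and 2 under Webster.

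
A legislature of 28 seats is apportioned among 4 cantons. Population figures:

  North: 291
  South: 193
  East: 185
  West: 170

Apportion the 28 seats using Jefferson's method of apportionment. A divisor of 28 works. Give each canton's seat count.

With modified divisor 28: modified quotas North 10.393, South 6.893, East 6.607, West 6.071.
Rounding down: North 10, South 6, East 6, West 6 (total 28).

North: 10, South: 6, East: 6, West: 6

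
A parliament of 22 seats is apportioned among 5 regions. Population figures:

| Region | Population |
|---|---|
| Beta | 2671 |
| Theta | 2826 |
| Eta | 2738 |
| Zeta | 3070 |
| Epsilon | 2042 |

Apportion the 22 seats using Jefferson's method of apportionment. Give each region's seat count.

Standard divisor 13347/22 ≈ 606.682; standard quotas: Beta 4.403, Theta 4.658, Eta 4.513, Zeta 5.060, Epsilon 3.366.
Rounding down gives 4, 4, 4, 5, 3 = 20 seats, so the divisor must be adjusted.
With modified divisor 540: modified quotas Beta 4.946, Theta 5.233, Eta 5.070, Zeta 5.685, Epsilon 3.781.
Rounding down: Beta 4, Theta 5, Eta 5, Zeta 5, Epsilon 3 (total 22).

Beta 4, Theta 5, Eta 5, Zeta 5, Epsilon 3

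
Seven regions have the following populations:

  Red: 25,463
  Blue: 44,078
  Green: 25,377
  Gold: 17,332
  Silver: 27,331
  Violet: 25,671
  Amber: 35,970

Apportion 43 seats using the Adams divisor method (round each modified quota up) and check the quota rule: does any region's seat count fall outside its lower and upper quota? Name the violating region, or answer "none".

Standard quotas: Red 5.441, Blue 9.419, Green 5.423, Gold 3.704, Silver 5.840, Violet 5.486, Amber 7.687.
Adams allocation: Red 5, Blue 9, Green 5, Gold 4, Silver 6, Violet 6, Amber 8.
Every allocation lies between the lower and upper quota.

none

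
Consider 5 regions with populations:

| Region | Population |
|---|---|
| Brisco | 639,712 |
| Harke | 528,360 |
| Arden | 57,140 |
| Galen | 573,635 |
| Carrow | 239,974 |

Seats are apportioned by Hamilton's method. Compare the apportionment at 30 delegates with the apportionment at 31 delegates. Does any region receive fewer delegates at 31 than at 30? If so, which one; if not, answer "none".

Carrow

At 30 seats: Brisco 9, Harke 8, Arden 1, Galen 8, Carrow 4.
At 31 seats: Brisco 10, Harke 8, Arden 1, Galen 9, Carrow 3.
Carrow drops from 4 to 3.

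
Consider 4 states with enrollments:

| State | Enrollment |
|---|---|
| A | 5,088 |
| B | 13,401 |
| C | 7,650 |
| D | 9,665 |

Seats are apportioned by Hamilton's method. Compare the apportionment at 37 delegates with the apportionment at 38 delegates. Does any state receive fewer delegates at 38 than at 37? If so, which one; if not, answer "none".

At 37 seats: A 5, B 14, C 8, D 10.
At 38 seats: A 6, B 14, C 8, D 10.
No state's allocation decreased.

none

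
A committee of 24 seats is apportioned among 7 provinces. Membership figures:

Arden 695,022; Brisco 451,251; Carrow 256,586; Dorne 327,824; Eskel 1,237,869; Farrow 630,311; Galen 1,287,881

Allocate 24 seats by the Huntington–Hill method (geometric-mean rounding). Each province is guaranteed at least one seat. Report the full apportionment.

Arden: 4, Brisco: 2, Carrow: 1, Dorne: 2, Eskel: 6, Farrow: 3, Galen: 6

With divisor 199680: modified quotas Arden 3.481, Brisco 2.260, Carrow 1.285, Dorne 1.642, Eskel 6.199, Farrow 3.157, Galen 6.450.
Geometric-mean thresholds: Arden √(3·4)=3.464, Brisco √(2·3)=2.449, Carrow √(1·2)=1.414, Dorne √(1·2)=1.414, Eskel √(6·7)=6.481, Farrow √(3·4)=3.464, Galen √(6·7)=6.481.
Each quota rounded against its threshold gives Arden 4, Brisco 2, Carrow 1, Dorne 2, Eskel 6, Farrow 3, Galen 6 (total 24).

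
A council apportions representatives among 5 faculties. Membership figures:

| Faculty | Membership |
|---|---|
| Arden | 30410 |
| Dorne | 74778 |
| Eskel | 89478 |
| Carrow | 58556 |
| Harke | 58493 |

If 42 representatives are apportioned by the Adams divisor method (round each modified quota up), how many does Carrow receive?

Standard divisor 311715/42 ≈ 7421.786; standard quotas: Arden 4.097, Dorne 10.075, Eskel 12.056, Carrow 7.890, Harke 7.881.
Rounding up gives 5, 11, 13, 8, 8 = 45 seats, so the divisor must be adjusted.
With modified divisor 7900: modified quotas Arden 3.849, Dorne 9.466, Eskel 11.326, Carrow 7.412, Harke 7.404.
Rounding up: Arden 4, Dorne 10, Eskel 12, Carrow 8, Harke 8 (total 42).
Carrow receives 8.

8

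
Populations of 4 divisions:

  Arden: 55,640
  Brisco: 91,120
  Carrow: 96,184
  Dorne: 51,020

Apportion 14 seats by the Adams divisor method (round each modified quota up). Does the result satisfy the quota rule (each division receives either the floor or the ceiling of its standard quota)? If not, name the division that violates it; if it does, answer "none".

Standard quotas: Arden 2.650, Brisco 4.340, Carrow 4.581, Dorne 2.430.
Adams allocation: Arden 3, Brisco 4, Carrow 4, Dorne 3.
Every allocation lies between the lower and upper quota.

none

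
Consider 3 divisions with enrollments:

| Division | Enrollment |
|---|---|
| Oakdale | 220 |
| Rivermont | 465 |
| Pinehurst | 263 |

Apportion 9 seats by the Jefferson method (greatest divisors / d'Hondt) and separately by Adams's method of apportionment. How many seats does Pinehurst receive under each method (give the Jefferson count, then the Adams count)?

2 and 3

Jefferson: Oakdale 2, Rivermont 5, Pinehurst 2.
Adams: Oakdale 2, Rivermont 4, Pinehurst 3.
Pinehurst gets 2 under Jefferson and 3 under Adams.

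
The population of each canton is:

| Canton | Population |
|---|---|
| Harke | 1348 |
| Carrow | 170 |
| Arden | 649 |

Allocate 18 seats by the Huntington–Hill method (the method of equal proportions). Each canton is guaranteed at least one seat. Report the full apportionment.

Harke=11, Carrow=2, Arden=5

With divisor 119: modified quotas Harke 11.328, Carrow 1.429, Arden 5.454.
Geometric-mean thresholds: Harke √(11·12)=11.489, Carrow √(1·2)=1.414, Arden √(5·6)=5.477.
Each quota rounded against its threshold gives Harke 11, Carrow 2, Arden 5 (total 18).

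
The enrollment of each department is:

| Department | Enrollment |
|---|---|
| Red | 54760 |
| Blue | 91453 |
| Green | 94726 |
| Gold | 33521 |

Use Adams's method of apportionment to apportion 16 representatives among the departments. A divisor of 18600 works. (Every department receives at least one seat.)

Red 3, Blue 5, Green 6, Gold 2

With modified divisor 18600: modified quotas Red 2.944, Blue 4.917, Green 5.093, Gold 1.802.
Rounding up: Red 3, Blue 5, Green 6, Gold 2 (total 16).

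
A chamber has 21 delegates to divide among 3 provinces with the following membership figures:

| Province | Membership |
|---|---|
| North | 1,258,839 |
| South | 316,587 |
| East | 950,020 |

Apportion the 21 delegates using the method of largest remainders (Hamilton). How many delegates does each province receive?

North=10, South=3, East=8

Standard divisor: 2525446 ÷ 21 ≈ 120259.333.
Standard quotas: North 10.4677, South 2.6325, East 7.8998.
Lower quotas: North 10, South 2, East 7 (sum 19, leaving 2 seats).
Remainders in descending order: East 0.8998, South 0.6325, North 0.4677.
Largest remainders: East, South receive the extra seats.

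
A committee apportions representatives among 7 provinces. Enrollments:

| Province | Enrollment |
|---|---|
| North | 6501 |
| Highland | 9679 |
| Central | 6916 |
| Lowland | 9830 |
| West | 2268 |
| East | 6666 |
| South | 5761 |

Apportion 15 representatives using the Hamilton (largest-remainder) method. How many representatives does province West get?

Standard divisor: 47621 ÷ 15 ≈ 3174.733.
Standard quotas: North 2.0477, Highland 3.0488, Central 2.1785, Lowland 3.0963, West 0.7144, East 2.0997, South 1.8146.
Lower quotas: North 2, Highland 3, Central 2, Lowland 3, West 0, East 2, South 1 (sum 13, leaving 2 seats).
Remainders in descending order: South 0.8146, West 0.7144, Central 0.1785, East 0.0997, Lowland 0.0963, Highland 0.0488, North 0.0477.
Largest remainders: South, West receive the extra seats.
West receives 1.

1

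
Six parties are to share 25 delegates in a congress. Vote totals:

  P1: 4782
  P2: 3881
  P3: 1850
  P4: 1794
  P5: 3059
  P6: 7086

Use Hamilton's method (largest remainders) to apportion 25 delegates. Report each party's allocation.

The standard divisor is 22452/25 ≈ 898.08.
Standard quotas: P1 5.3247, P2 4.3214, P3 2.0600, P4 1.9976, P5 3.4062, P6 7.8902.
Lower quotas: P1 5, P2 4, P3 2, P4 1, P5 3, P6 7 (sum 22, leaving 3 seats).
Remainders in descending order: P4 0.9976, P6 0.8902, P5 0.4062, P1 0.3247, P2 0.3214, P3 0.0600.
The surplus seats go to P4, P6, P5.

P1 5, P2 4, P3 2, P4 2, P5 4, P6 8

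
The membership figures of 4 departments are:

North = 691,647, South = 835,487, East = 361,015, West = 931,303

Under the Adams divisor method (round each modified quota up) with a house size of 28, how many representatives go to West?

9

Standard divisor 2819452/28 ≈ 100694.714; standard quotas: North 6.869, South 8.297, East 3.585, West 9.249.
Rounding up gives 7, 9, 4, 10 = 30 seats, so the divisor must be adjusted.
With modified divisor 109900: modified quotas North 6.293, South 7.602, East 3.285, West 8.474.
Rounding up: North 7, South 8, East 4, West 9 (total 28).
West receives 9.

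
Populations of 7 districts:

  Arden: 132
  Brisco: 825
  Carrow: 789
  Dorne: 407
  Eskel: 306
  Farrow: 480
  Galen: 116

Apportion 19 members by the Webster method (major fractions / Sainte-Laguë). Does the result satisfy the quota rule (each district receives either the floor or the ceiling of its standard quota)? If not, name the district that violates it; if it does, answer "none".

none

Standard quotas: Arden 0.821, Brisco 5.131, Carrow 4.907, Dorne 2.531, Eskel 1.903, Farrow 2.985, Galen 0.721.
Webster allocation: Arden 1, Brisco 5, Carrow 5, Dorne 2, Eskel 2, Farrow 3, Galen 1.
Every allocation lies between the lower and upper quota.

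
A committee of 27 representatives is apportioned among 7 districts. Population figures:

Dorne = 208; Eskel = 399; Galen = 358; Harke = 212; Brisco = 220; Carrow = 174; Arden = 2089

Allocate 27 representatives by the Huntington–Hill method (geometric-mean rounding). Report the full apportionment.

Dorne: 2, Eskel: 3, Galen: 3, Harke: 2, Brisco: 2, Carrow: 1, Arden: 14

With divisor 145: modified quotas Dorne 1.434, Eskel 2.752, Galen 2.469, Harke 1.462, Brisco 1.517, Carrow 1.200, Arden 14.407.
Geometric-mean thresholds: Dorne √(1·2)=1.414, Eskel √(2·3)=2.449, Galen √(2·3)=2.449, Harke √(1·2)=1.414, Brisco √(1·2)=1.414, Carrow √(1·2)=1.414, Arden √(14·15)=14.491.
Each quota rounded against its threshold gives Dorne 2, Eskel 3, Galen 3, Harke 2, Brisco 2, Carrow 1, Arden 14 (total 27).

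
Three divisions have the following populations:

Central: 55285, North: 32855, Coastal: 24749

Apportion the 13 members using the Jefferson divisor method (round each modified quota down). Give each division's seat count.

Standard divisor 112889/13 ≈ 8683.769; standard quotas: Central 6.366, North 3.783, Coastal 2.850.
Rounding down gives 6, 3, 2 = 11 seats, so the divisor must be adjusted.
With modified divisor 8100: modified quotas Central 6.825, North 4.056, Coastal 3.055.
Rounding down: Central 6, North 4, Coastal 3 (total 13).

Central: 6; North: 4; Coastal: 3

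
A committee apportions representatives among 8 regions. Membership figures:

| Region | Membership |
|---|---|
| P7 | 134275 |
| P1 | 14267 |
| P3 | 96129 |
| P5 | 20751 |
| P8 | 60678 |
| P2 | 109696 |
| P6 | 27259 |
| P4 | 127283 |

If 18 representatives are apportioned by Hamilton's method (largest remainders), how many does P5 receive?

Standard divisor: 590338 ÷ 18 ≈ 32796.556.
Standard quotas: P7 4.0942, P1 0.4350, P3 2.9311, P5 0.6327, P8 1.8501, P2 3.3447, P6 0.8312, P4 3.8810.
Lower quotas: P7 4, P1 0, P3 2, P5 0, P8 1, P2 3, P6 0, P4 3 (sum 13, leaving 5 seats).
Remainders in descending order: P3 0.9311, P4 0.8810, P8 0.8501, P6 0.8312, P5 0.6327, P1 0.4350, P2 0.3447, P7 0.0942.
Largest remainders: P3, P4, P8, P6, P5 receive the extra seats.
P5 receives 1.

1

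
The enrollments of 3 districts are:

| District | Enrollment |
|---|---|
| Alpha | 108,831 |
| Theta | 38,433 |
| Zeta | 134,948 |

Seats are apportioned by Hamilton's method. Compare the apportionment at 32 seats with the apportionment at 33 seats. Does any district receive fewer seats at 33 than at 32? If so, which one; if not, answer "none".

At 32 seats: Alpha 12, Theta 5, Zeta 15.
At 33 seats: Alpha 13, Theta 4, Zeta 16.
Theta drops from 5 to 4.

Theta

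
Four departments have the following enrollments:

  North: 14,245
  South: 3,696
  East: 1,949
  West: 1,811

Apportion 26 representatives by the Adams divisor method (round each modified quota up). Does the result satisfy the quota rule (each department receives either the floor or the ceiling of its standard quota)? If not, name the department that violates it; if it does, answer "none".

North

Standard quotas: North 17.067, South 4.428, East 2.335, West 2.170.
Adams allocation: North 16, South 5, East 3, West 2.
North has quota 17.067 (lower 17, upper 18) but receives 16 — outside the quota interval.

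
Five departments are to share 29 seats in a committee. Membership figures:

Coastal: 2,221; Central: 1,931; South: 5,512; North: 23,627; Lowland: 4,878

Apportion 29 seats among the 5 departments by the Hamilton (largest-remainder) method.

Coastal=2, Central=1, South=4, North=18, Lowland=4

Total 38169; standard divisor 38169/29 ≈ 1316.172.
Standard quotas: Coastal 1.6875, Central 1.4671, South 4.1879, North 17.9513, Lowland 3.7062.
Lower quotas: Coastal 1, Central 1, South 4, North 17, Lowland 3 (sum 26, leaving 3 seats).
Remainders in descending order: North 0.9513, Lowland 0.7062, Coastal 0.6875, Central 0.4671, South 0.1879.
Largest remainders: North, Lowland, Coastal receive the extra seats.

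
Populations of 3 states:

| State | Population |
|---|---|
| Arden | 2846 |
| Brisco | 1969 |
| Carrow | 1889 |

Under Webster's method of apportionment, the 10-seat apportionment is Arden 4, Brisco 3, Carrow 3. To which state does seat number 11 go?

Arden

Priority for the next seat is population ÷ (current seats + 0.5).
Priorities: Arden 632.444, Brisco 562.571, Carrow 539.714.
Highest priority: Arden.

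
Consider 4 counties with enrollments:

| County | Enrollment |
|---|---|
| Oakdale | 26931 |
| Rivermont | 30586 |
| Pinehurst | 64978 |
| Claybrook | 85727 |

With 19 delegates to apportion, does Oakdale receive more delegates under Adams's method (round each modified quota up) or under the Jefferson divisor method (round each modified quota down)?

Adams

Adams: Oakdale 3, Rivermont 3, Pinehurst 6, Claybrook 7.
Jefferson: Oakdale 2, Rivermont 3, Pinehurst 6, Claybrook 8.
Oakdale gets 3 under Adams and 2 under Jefferson.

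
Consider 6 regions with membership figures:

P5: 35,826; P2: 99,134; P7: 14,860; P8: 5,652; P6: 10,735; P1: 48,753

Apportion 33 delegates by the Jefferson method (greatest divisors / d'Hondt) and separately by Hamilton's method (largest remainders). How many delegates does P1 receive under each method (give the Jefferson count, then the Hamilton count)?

Jefferson: P5 6, P2 16, P7 2, P8 0, P6 1, P1 8.
Hamilton: P5 6, P2 15, P7 2, P8 1, P6 2, P1 7.
P1 gets 8 under Jefferson and 7 under Hamilton.

8 and 7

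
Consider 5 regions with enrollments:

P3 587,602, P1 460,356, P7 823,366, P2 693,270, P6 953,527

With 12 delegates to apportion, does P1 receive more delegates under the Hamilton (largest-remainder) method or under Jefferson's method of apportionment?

Hamilton

Hamilton: P3 2, P1 2, P7 3, P2 2, P6 3.
Jefferson: P3 2, P1 1, P7 3, P2 2, P6 4.
P1 gets 2 under Hamilton and 1 under Jefferson.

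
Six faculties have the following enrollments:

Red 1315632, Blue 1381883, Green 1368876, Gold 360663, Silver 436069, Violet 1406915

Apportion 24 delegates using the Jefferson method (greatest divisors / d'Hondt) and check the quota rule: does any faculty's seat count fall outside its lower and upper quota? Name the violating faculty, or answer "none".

Standard quotas: Red 5.036, Blue 5.289, Green 5.240, Gold 1.381, Silver 1.669, Violet 5.385.
Jefferson allocation: Red 5, Blue 6, Green 5, Gold 1, Silver 1, Violet 6.
Every allocation lies between the lower and upper quota.

none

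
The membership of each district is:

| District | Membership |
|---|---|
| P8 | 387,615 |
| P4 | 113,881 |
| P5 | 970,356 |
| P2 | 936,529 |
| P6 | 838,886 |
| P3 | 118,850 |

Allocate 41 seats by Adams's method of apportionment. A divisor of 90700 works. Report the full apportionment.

With modified divisor 90700: modified quotas P8 4.274, P4 1.256, P5 10.699, P2 10.326, P6 9.249, P3 1.310.
Rounding up: P8 5, P4 2, P5 11, P2 11, P6 10, P3 2 (total 41).

P8 5; P4 2; P5 11; P2 11; P6 10; P3 2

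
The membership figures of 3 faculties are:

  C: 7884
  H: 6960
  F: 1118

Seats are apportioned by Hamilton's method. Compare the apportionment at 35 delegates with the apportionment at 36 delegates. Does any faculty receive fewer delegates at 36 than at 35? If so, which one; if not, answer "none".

F

At 35 seats: C 17, H 15, F 3.
At 36 seats: C 18, H 16, F 2.
F drops from 3 to 2.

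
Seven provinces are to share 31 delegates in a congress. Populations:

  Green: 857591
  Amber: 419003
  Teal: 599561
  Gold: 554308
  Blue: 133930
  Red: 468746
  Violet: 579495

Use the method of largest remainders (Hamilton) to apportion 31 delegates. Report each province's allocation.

Total 3612634; standard divisor 3612634/31 ≈ 116536.581.
Standard quotas: Green 7.3590, Amber 3.5955, Teal 5.1448, Gold 4.7565, Blue 1.1493, Red 4.0223, Violet 4.9726.
Lower quotas: Green 7, Amber 3, Teal 5, Gold 4, Blue 1, Red 4, Violet 4 (sum 28, leaving 3 seats).
Remainders in descending order: Violet 0.9726, Gold 0.7565, Amber 0.5955, Green 0.3590, Blue 0.1493, Teal 0.1448, Red 0.0223.
Largest remainders: Violet, Gold, Amber receive the extra seats.

Green: 7, Amber: 4, Teal: 5, Gold: 5, Blue: 1, Red: 4, Violet: 5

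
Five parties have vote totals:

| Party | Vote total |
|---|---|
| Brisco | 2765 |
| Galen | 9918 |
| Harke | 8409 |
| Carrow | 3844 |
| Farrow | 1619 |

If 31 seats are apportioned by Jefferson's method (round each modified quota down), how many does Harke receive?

10

Standard divisor 26555/31 ≈ 856.613; standard quotas: Brisco 3.228, Galen 11.578, Harke 9.817, Carrow 4.487, Farrow 1.890.
Rounding down gives 3, 11, 9, 4, 1 = 28 seats, so the divisor must be adjusted.
With modified divisor 800: modified quotas Brisco 3.456, Galen 12.398, Harke 10.511, Carrow 4.805, Farrow 2.024.
Rounding down: Brisco 3, Galen 12, Harke 10, Carrow 4, Farrow 2 (total 31).
Harke receives 10.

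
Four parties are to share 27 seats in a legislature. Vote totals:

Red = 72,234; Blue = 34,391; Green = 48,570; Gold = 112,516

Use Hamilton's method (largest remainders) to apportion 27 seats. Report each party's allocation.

Red=7, Blue=4, Green=5, Gold=11

Standard divisor: 267711 ÷ 27 ≈ 9915.222.
Standard quotas: Red 7.2852, Blue 3.4685, Green 4.8985, Gold 11.3478.
Lower quotas: Red 7, Blue 3, Green 4, Gold 11 (sum 25, leaving 2 seats).
Remainders in descending order: Green 0.8985, Blue 0.4685, Gold 0.3478, Red 0.2852.
The surplus seats go to Green, Blue.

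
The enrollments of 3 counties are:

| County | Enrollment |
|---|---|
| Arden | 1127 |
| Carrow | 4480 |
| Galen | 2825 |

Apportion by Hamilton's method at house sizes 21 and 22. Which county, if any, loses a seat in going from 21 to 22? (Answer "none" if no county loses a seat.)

At 21 seats: Arden 3, Carrow 11, Galen 7.
At 22 seats: Arden 3, Carrow 12, Galen 7.
No county's allocation decreased.

none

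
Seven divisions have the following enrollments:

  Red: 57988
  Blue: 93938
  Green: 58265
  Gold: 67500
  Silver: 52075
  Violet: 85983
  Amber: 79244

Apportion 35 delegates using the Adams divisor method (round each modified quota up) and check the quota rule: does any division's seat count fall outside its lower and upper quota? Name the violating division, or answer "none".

Standard quotas: Red 4.100, Blue 6.642, Green 4.120, Gold 4.773, Silver 3.682, Violet 6.080, Amber 5.603.
Adams allocation: Red 4, Blue 6, Green 4, Gold 5, Silver 4, Violet 6, Amber 6.
Every allocation lies between the lower and upper quota.

none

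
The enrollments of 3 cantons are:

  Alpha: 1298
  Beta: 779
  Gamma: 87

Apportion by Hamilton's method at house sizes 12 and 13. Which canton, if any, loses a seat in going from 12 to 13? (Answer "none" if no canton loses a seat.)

At 12 seats: Alpha 7, Beta 4, Gamma 1.
At 13 seats: Alpha 8, Beta 5, Gamma 0.
Gamma drops from 1 to 0.

Gamma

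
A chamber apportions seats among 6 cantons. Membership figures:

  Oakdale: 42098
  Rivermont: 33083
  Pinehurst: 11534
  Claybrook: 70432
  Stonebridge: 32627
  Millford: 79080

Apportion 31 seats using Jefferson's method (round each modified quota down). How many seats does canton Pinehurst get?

Standard divisor 268854/31 ≈ 8672.71; standard quotas: Oakdale 4.854, Rivermont 3.815, Pinehurst 1.330, Claybrook 8.121, Stonebridge 3.762, Millford 9.118.
Rounding down gives 4, 3, 1, 8, 3, 9 = 28 seats, so the divisor must be adjusted.
With modified divisor 8000: modified quotas Oakdale 5.262, Rivermont 4.135, Pinehurst 1.442, Claybrook 8.804, Stonebridge 4.078, Millford 9.885.
Rounding down: Oakdale 5, Rivermont 4, Pinehurst 1, Claybrook 8, Stonebridge 4, Millford 9 (total 31).
Pinehurst receives 1.

1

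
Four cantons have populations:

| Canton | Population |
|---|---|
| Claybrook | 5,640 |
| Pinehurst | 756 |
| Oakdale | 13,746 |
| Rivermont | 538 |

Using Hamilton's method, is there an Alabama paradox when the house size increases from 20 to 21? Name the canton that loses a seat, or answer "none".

At 20 seats: Claybrook 5, Pinehurst 1, Oakdale 13, Rivermont 1.
At 21 seats: Claybrook 6, Pinehurst 1, Oakdale 14, Rivermont 0.
Rivermont drops from 1 to 0.

Rivermont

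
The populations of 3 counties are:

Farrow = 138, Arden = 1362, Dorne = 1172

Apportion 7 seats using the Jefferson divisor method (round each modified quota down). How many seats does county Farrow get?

Standard divisor 2672/7 ≈ 381.714; standard quotas: Farrow 0.362, Arden 3.568, Dorne 3.070.
Rounding down gives 0, 3, 3 = 6 seats, so the divisor must be adjusted.
With modified divisor 300: modified quotas Farrow 0.460, Arden 4.540, Dorne 3.907.
Rounding down: Farrow 0, Arden 4, Dorne 3 (total 7).
Farrow receives 0.

0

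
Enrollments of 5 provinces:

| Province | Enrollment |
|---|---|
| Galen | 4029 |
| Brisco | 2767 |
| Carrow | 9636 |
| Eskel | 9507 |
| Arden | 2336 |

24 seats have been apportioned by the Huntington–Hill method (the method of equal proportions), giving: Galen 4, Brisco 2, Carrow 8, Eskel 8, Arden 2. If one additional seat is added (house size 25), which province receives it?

Carrow

Priority for the next seat is population ÷ (√(s·(s+1))).
Priorities: Galen 900.912, Brisco 1129.623, Carrow 1135.613, Eskel 1120.411, Arden 953.668.
Highest priority: Carrow.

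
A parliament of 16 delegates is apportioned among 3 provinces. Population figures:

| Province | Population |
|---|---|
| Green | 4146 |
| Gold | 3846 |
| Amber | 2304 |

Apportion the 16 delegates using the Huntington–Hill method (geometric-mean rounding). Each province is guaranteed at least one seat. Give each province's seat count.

With divisor 652: modified quotas Green 6.359, Gold 5.899, Amber 3.534.
Geometric-mean thresholds: Green √(6·7)=6.481, Gold √(5·6)=5.477, Amber √(3·4)=3.464.
Each quota rounded against its threshold gives Green 6, Gold 6, Amber 4 (total 16).

Green: 6; Gold: 6; Amber: 4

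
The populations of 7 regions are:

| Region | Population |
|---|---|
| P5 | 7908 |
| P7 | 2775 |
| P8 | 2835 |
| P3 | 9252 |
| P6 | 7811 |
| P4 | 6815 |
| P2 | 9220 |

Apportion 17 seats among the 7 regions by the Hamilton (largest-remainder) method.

Total 46616; standard divisor 46616/17 ≈ 2742.118.
Standard quotas: P5 2.8839, P7 1.0120, P8 1.0339, P3 3.3740, P6 2.8485, P4 2.4853, P2 3.3624.
Lower quotas: P5 2, P7 1, P8 1, P3 3, P6 2, P4 2, P2 3 (sum 14, leaving 3 seats).
Remainders in descending order: P5 0.8839, P6 0.8485, P4 0.4853, P3 0.3740, P2 0.3624, P8 0.0339, P7 0.0120.
The surplus seats go to P5, P6, P4.

P5 3; P7 1; P8 1; P3 3; P6 3; P4 3; P2 3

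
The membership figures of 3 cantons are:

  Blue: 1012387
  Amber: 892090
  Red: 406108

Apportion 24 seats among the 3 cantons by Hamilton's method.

Blue=11, Amber=9, Red=4

The standard divisor is 2310585/24 ≈ 96274.375.
Standard quotas: Blue 10.5156, Amber 9.2661, Red 4.2182.
Lower quotas: Blue 10, Amber 9, Red 4 (sum 23, leaving 1 seat).
Remainders in descending order: Blue 0.5156, Amber 0.2661, Red 0.2182.
The surplus seat goes to Blue.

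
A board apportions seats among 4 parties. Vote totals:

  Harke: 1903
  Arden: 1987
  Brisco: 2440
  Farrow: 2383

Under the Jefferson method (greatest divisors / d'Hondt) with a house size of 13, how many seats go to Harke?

3

Standard divisor 8713/13 ≈ 670.231; standard quotas: Harke 2.839, Arden 2.965, Brisco 3.641, Farrow 3.555.
Rounding down gives 2, 2, 3, 3 = 10 seats, so the divisor must be adjusted.
With modified divisor 600: modified quotas Harke 3.172, Arden 3.312, Brisco 4.067, Farrow 3.972.
Rounding down: Harke 3, Arden 3, Brisco 4, Farrow 3 (total 13).
Harke receives 3.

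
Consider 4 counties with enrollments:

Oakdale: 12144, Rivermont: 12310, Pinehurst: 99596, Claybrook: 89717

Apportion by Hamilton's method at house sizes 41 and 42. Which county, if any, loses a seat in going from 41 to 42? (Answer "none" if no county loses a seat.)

Rivermont

At 41 seats: Oakdale 2, Rivermont 3, Pinehurst 19, Claybrook 17.
At 42 seats: Oakdale 2, Rivermont 2, Pinehurst 20, Claybrook 18.
Rivermont drops from 3 to 2.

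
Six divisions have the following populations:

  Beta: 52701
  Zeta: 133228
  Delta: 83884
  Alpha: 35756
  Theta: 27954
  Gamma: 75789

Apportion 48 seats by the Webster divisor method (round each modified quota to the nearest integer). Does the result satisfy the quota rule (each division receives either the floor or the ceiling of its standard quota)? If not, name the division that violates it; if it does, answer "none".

none

Standard quotas: Beta 6.180, Zeta 15.624, Delta 9.837, Alpha 4.193, Theta 3.278, Gamma 8.888.
Webster allocation: Beta 6, Zeta 16, Delta 10, Alpha 4, Theta 3, Gamma 9.
Every allocation lies between the lower and upper quota.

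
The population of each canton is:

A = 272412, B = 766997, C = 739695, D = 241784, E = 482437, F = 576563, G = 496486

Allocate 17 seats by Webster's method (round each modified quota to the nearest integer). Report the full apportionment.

A 1, B 4, C 4, D 1, E 2, F 3, G 2

Standard divisor 3576374/17 ≈ 210374.941; standard quotas: A 1.295, B 3.646, C 3.516, D 1.149, E 2.293, F 2.741, G 2.360.
Rounding to the nearest integer gives A 1, B 4, C 4, D 1, E 2, F 3, G 2 — total 17, matching the house size, so no adjustment is needed.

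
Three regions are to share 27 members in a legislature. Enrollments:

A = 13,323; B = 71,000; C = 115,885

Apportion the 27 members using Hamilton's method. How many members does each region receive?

Total 200208; standard divisor 200208/27 ≈ 7415.111.
Standard quotas: A 1.7967, B 9.5750, C 15.6282.
Lower quotas: A 1, B 9, C 15 (sum 25, leaving 2 seats).
Remainders in descending order: A 0.7967, C 0.6282, B 0.5750.
The surplus seats go to A, C.

A 2; B 9; C 16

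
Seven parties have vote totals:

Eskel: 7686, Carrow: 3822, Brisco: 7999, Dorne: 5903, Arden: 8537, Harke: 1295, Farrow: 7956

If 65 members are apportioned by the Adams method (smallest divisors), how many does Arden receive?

13

Standard divisor 43198/65 ≈ 664.585; standard quotas: Eskel 11.565, Carrow 5.751, Brisco 12.036, Dorne 8.882, Arden 12.846, Harke 1.949, Farrow 11.971.
Rounding up gives 12, 6, 13, 9, 13, 2, 12 = 67 seats, so the divisor must be adjusted.
With modified divisor 710: modified quotas Eskel 10.825, Carrow 5.383, Brisco 11.266, Dorne 8.314, Arden 12.024, Harke 1.824, Farrow 11.206.
Rounding up: Eskel 11, Carrow 6, Brisco 12, Dorne 9, Arden 13, Harke 2, Farrow 12 (total 65).
Arden receives 13.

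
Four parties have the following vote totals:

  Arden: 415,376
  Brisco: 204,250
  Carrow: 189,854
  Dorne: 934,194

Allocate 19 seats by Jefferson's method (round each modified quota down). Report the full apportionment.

Arden: 4, Brisco: 2, Carrow: 2, Dorne: 11

Standard divisor 1743674/19 ≈ 91772.316; standard quotas: Arden 4.526, Brisco 2.226, Carrow 2.069, Dorne 10.179.
Rounding down gives 4, 2, 2, 10 = 18 seats, so the divisor must be adjusted.
With modified divisor 84000: modified quotas Arden 4.945, Brisco 2.432, Carrow 2.260, Dorne 11.121.
Rounding down: Arden 4, Brisco 2, Carrow 2, Dorne 11 (total 19).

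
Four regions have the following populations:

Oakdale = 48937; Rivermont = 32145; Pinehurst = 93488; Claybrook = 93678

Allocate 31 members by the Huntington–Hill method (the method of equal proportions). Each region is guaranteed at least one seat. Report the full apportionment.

With divisor 8923: modified quotas Oakdale 5.484, Rivermont 3.602, Pinehurst 10.477, Claybrook 10.498.
Geometric-mean thresholds: Oakdale √(5·6)=5.477, Rivermont √(3·4)=3.464, Pinehurst √(10·11)=10.488, Claybrook √(10·11)=10.488.
Each quota rounded against its threshold gives Oakdale 6, Rivermont 4, Pinehurst 10, Claybrook 11 (total 31).

Oakdale 6, Rivermont 4, Pinehurst 10, Claybrook 11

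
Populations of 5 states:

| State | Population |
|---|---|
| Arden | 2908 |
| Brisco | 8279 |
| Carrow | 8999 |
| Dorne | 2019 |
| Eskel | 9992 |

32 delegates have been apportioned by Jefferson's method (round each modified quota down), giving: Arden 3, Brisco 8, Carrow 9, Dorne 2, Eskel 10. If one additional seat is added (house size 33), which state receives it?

Priority for the next seat is population ÷ (current seats + 1).
Priorities: Arden 727.000, Brisco 919.889, Carrow 899.900, Dorne 673.000, Eskel 908.364.
Highest priority: Brisco.

Brisco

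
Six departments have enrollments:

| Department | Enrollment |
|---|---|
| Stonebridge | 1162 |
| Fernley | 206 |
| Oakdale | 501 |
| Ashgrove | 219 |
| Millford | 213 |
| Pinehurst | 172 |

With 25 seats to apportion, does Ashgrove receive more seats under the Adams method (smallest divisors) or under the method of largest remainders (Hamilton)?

Adams: Stonebridge 11, Fernley 2, Oakdale 5, Ashgrove 3, Millford 2, Pinehurst 2.
Hamilton: Stonebridge 12, Fernley 2, Oakdale 5, Ashgrove 2, Millford 2, Pinehurst 2.
Ashgrove gets 3 under Adams and 2 under Hamilton.

Adams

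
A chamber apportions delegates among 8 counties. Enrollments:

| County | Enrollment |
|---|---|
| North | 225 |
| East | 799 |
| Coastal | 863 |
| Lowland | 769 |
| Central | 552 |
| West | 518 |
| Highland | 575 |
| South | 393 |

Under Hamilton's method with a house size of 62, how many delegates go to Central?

Standard divisor: 4694 ÷ 62 ≈ 75.71.
Standard quotas: North 2.972, East 10.553, Coastal 11.399, Lowland 10.157, Central 7.291, West 6.842, Highland 7.595, South 5.191.
Lower quotas: North 2, East 10, Coastal 11, Lowland 10, Central 7, West 6, Highland 7, South 5 (sum 58, leaving 4 seats).
Remainders in descending order: North 0.972, West 0.842, Highland 0.595, East 0.553, Coastal 0.399, Central 0.291, South 0.191, Lowland 0.157.
Largest remainders: North, West, Highland, East receive the extra seats.
Central receives 7.

7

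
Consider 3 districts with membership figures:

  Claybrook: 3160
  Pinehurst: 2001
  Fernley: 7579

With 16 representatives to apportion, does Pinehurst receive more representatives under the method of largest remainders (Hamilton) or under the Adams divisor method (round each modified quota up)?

Adams

Hamilton: Claybrook 4, Pinehurst 2, Fernley 10.
Adams: Claybrook 4, Pinehurst 3, Fernley 9.
Pinehurst gets 2 under Hamilton and 3 under Adams.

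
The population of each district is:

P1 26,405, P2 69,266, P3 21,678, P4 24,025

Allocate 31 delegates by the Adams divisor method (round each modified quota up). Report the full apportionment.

Standard divisor 141374/31 ≈ 4560.452; standard quotas: P1 5.790, P2 15.188, P3 4.753, P4 5.268.
Rounding up gives 6, 16, 5, 6 = 33 seats, so the divisor must be adjusted.
With modified divisor 4900: modified quotas P1 5.389, P2 14.136, P3 4.424, P4 4.903.
Rounding up: P1 6, P2 15, P3 5, P4 5 (total 31).

P1 6, P2 15, P3 5, P4 5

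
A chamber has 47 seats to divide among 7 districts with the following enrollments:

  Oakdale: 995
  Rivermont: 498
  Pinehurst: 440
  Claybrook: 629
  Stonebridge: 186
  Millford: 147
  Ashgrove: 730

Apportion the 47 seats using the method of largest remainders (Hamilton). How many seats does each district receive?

Oakdale=13, Rivermont=6, Pinehurst=6, Claybrook=8, Stonebridge=2, Millford=2, Ashgrove=10

Standard divisor: 3625 ÷ 47 ≈ 77.128.
Standard quotas: Oakdale 12.901, Rivermont 6.457, Pinehurst 5.705, Claybrook 8.155, Stonebridge 2.412, Millford 1.906, Ashgrove 9.465.
Lower quotas: Oakdale 12, Rivermont 6, Pinehurst 5, Claybrook 8, Stonebridge 2, Millford 1, Ashgrove 9 (sum 43, leaving 4 seats).
Remainders in descending order: Millford 0.906, Oakdale 0.901, Pinehurst 0.705, Ashgrove 0.465, Rivermont 0.457, Stonebridge 0.412, Claybrook 0.155.
The surplus seats go to Millford, Oakdale, Pinehurst, Ashgrove.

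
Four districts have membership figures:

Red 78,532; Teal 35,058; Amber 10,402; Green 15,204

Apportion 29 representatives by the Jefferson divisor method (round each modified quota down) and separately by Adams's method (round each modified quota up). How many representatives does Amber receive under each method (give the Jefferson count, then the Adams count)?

Jefferson: Red 17, Teal 7, Amber 2, Green 3.
Adams: Red 16, Teal 7, Amber 3, Green 3.
Amber gets 2 under Jefferson and 3 under Adams.

2 and 3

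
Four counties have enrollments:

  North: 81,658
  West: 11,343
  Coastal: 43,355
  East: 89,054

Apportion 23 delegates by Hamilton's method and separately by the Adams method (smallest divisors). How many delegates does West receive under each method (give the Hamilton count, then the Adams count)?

1 and 2

Hamilton: North 8, West 1, Coastal 5, East 9.
Adams: North 8, West 2, Coastal 4, East 9.
West gets 1 under Hamilton and 2 under Adams.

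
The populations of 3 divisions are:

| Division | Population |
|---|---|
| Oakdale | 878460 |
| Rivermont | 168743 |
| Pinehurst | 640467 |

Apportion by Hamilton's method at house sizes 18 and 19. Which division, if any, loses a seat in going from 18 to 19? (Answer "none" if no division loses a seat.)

none

At 18 seats: Oakdale 9, Rivermont 2, Pinehurst 7.
At 19 seats: Oakdale 10, Rivermont 2, Pinehurst 7.
No division's allocation decreased.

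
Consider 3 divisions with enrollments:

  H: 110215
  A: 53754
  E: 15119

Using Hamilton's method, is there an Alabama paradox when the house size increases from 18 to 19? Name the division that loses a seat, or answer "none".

E

At 18 seats: H 11, A 5, E 2.
At 19 seats: H 12, A 6, E 1.
E drops from 2 to 1.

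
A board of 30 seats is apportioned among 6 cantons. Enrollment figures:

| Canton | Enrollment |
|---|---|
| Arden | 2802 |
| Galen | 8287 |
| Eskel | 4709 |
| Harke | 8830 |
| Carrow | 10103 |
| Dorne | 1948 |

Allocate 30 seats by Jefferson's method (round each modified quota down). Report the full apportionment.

Arden 2, Galen 7, Eskel 4, Harke 7, Carrow 9, Dorne 1

Standard divisor 36679/30 ≈ 1222.633; standard quotas: Arden 2.292, Galen 6.778, Eskel 3.852, Harke 7.222, Carrow 8.263, Dorne 1.593.
Rounding down gives 2, 6, 3, 7, 8, 1 = 27 seats, so the divisor must be adjusted.
With modified divisor 1110: modified quotas Arden 2.524, Galen 7.466, Eskel 4.242, Harke 7.955, Carrow 9.102, Dorne 1.755.
Rounding down: Arden 2, Galen 7, Eskel 4, Harke 7, Carrow 9, Dorne 1 (total 30).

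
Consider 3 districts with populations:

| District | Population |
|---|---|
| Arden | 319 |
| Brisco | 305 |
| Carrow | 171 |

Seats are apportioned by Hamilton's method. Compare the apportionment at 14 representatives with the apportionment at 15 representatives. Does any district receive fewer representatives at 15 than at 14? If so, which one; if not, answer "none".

none

At 14 seats: Arden 6, Brisco 5, Carrow 3.
At 15 seats: Arden 6, Brisco 6, Carrow 3.
No district's allocation decreased.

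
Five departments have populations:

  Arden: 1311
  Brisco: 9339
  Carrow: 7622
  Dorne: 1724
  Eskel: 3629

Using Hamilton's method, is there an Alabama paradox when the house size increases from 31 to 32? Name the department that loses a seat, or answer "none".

none

At 31 seats: Arden 2, Brisco 12, Carrow 10, Dorne 2, Eskel 5.
At 32 seats: Arden 2, Brisco 13, Carrow 10, Dorne 2, Eskel 5.
No department's allocation decreased.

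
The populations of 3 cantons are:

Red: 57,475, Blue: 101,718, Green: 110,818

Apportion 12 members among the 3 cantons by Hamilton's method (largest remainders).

Total 270011; standard divisor 270011/12 ≈ 22500.917.
Standard quotas: Red 2.5543, Blue 4.5206, Green 4.9250.
Lower quotas: Red 2, Blue 4, Green 4 (sum 10, leaving 2 seats).
Remainders in descending order: Green 0.9250, Red 0.5543, Blue 0.5206.
Largest remainders: Green, Red receive the extra seats.

Red 3, Blue 4, Green 5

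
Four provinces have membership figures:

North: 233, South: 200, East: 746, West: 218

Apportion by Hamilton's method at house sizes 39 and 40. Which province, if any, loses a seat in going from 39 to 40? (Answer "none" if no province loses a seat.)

none

At 39 seats: North 6, South 6, East 21, West 6.
At 40 seats: North 7, South 6, East 21, West 6.
No province's allocation decreased.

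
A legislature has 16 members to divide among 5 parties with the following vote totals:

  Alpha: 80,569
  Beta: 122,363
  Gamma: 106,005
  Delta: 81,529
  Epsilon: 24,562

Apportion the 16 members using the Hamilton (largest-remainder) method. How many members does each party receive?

Standard divisor: 415028 ÷ 16 ≈ 25939.25.
Standard quotas: Alpha 3.1061, Beta 4.7173, Gamma 4.0867, Delta 3.1431, Epsilon 0.9469.
Lower quotas: Alpha 3, Beta 4, Gamma 4, Delta 3, Epsilon 0 (sum 14, leaving 2 seats).
Remainders in descending order: Epsilon 0.9469, Beta 0.7173, Delta 0.1431, Alpha 0.1061, Gamma 0.0867.
Largest remainders: Epsilon, Beta receive the extra seats.

Alpha: 3, Beta: 5, Gamma: 4, Delta: 3, Epsilon: 1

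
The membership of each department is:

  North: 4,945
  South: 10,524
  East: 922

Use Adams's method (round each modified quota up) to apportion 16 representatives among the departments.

North 5, South 10, East 1

Standard divisor 16391/16 ≈ 1024.438; standard quotas: North 4.827, South 10.273, East 0.900.
Rounding up gives 5, 11, 1 = 17 seats, so the divisor must be adjusted.
With modified divisor 1100: modified quotas North 4.495, South 9.567, East 0.838.
Rounding up: North 5, South 10, East 1 (total 16).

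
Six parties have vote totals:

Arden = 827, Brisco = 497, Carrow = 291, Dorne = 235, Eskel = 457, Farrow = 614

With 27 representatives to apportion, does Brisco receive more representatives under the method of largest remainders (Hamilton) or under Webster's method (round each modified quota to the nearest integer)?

Webster

Hamilton: Arden 8, Brisco 4, Carrow 3, Dorne 2, Eskel 4, Farrow 6.
Webster: Arden 7, Brisco 5, Carrow 3, Dorne 2, Eskel 4, Farrow 6.
Brisco gets 4 under Hamilton and 5 under Webster.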